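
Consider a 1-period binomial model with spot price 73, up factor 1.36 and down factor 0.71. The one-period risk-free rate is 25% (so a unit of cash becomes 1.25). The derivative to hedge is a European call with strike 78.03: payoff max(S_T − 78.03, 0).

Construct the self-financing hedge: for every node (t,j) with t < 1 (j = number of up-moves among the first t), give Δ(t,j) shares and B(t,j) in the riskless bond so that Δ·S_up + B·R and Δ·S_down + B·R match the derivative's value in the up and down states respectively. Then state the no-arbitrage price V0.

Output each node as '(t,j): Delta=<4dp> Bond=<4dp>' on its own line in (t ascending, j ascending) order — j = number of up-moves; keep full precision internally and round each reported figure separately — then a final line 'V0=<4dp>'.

Since d<R<u, set p* = (R−d)/(u−d) = 0.8308; price each node as the discounted p*-expectation of its children.
Terminal values V(1,·): V(1,0)=0.0000, V(1,1)=21.2500
Node (0,0) S=73.0000: V=(p*·21.2500+(1−p*)·0.0000)/1.25=14.1231; Δ=(21.2500−0.0000)/(99.2800−51.8300)=0.4478; B=V−Δ·S=-18.5692
Self-financing check: at every node Δ·S+B equals the discounted successor values.

(0,0): Delta=0.4478 Bond=-18.5692
V0=14.1231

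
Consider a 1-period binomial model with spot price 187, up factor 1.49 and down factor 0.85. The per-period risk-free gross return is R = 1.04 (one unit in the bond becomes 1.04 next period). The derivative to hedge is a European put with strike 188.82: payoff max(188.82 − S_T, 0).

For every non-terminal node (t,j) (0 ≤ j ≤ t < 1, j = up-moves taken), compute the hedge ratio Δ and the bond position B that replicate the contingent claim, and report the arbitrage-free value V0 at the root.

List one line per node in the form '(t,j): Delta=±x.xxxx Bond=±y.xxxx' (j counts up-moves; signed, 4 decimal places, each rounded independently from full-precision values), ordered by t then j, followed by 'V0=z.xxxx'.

(0,0): Delta=-0.2496 Bond=66.8664
V0=20.1946

Under the risk-neutral measure, an up-move has probability p* = (R−d)/(u−d) = 0.2969 and values discount at R = 1.04.
Terminal values V(1,·): V(1,0)=29.8700, V(1,1)=0.0000
  t=0,j=0: stock 187.0000 → up 278.6300 (V=0.0000), down 158.9500 (V=29.8700). Price 20.1946; hedge Δ=-0.2496, bond B=66.8664.
The time-0 hedge costs 20.1946, which is the no-arbitrage price.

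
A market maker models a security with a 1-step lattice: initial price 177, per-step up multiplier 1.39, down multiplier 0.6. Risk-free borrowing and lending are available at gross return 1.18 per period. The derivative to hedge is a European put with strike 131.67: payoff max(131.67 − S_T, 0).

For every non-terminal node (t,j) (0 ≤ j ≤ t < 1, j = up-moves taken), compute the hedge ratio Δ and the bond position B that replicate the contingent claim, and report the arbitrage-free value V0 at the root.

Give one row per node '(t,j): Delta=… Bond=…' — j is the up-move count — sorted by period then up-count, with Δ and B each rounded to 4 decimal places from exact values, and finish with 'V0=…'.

Under the risk-neutral measure, an up-move has probability p* = (R−d)/(u−d) = 0.7342 and values discount at R = 1.18.
Terminal values V(1,·): V(1,0)=25.4700, V(1,1)=0.0000
(0,0): S=177.0000. Δ = (V_up−V_dn)/(S_up−S_dn) = (0.0000−25.4700)/(246.0300−106.2000) = -0.1821. V = [p*·0.0000 + (1−p*)·25.4700]/1.18 = 5.7377. B = V − Δ·S = 37.9782.
The time-0 hedge costs 5.7377, which is the no-arbitrage price.

(0,0): Delta=-0.1821 Bond=37.9782
V0=5.7377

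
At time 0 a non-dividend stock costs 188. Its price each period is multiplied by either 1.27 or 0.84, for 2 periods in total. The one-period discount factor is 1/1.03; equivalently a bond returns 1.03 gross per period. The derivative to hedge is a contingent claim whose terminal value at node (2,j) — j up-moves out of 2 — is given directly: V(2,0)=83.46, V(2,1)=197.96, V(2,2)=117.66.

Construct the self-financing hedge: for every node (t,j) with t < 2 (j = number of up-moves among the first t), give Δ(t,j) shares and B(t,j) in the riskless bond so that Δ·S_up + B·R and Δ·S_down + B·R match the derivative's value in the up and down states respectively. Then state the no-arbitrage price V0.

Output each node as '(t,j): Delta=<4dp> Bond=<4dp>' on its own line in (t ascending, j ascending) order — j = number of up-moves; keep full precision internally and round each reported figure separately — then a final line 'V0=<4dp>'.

(0,0): Delta=0.3414 Bond=74.0164
(1,0): Delta=1.6862 Bond=-136.1305
(1,1): Delta=-0.7821 Bond=344.4904
V0=138.1970

Risk-neutral probability p* = (R−d)/(u−d) = (1.03−0.84)/(1.27−0.84) = 0.4419.
At expiry t=2: V(2,0)=83.4600, V(2,1)=197.9600, V(2,2)=117.6600
Node (1,0) S=157.9200: V=(p*·197.9600+(1−p*)·83.4600)/1.03=130.1486; Δ=(197.9600−83.4600)/(200.5584−132.6528)=1.6862; B=V−Δ·S=-136.1305
Node (1,1) S=238.7600: V=(p*·117.6600+(1−p*)·197.9600)/1.03=157.7462; Δ=(117.6600−197.9600)/(303.2252−200.5584)=-0.7821; B=V−Δ·S=344.4904
Node (0,0) S=188.0000: V=(p*·157.7462+(1−p*)·130.1486)/1.03=138.1970; Δ=(157.7462−130.1486)/(238.7600−157.9200)=0.3414; B=V−Δ·S=74.0164
Self-financing check: at every node Δ·S+B equals the discounted successor values.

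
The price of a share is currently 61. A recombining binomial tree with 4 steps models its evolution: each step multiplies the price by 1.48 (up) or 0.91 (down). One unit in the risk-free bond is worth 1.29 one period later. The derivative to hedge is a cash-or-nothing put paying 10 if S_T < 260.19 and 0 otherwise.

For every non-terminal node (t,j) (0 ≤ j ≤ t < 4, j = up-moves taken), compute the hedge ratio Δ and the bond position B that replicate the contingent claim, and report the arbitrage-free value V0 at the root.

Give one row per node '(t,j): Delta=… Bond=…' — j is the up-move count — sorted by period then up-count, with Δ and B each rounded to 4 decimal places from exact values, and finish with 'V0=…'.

No-arbitrage ⇒ martingale measure with p* = (R−d)/(u−d) = 0.6667.
Terminal values V(4,·): V(4,0)=10.0000, V(4,1)=10.0000, V(4,2)=10.0000, V(4,3)=10.0000, V(4,4)=0.0000
(3,0): S=45.9678. Δ = (V_up−V_dn)/(S_up−S_dn) = (10.0000−10.0000)/(68.0324−41.8307) = 0.0000. V = [p*·10.0000 + (1−p*)·10.0000]/1.29 = 7.7519. B = V − Δ·S = 7.7519.
(3,1): S=74.7609. Δ = (V_up−V_dn)/(S_up−S_dn) = (10.0000−10.0000)/(110.6461−68.0324) = 0.0000. V = [p*·10.0000 + (1−p*)·10.0000]/1.29 = 7.7519. B = V − Δ·S = 7.7519.
(3,2): S=121.5891. Δ = (V_up−V_dn)/(S_up−S_dn) = (10.0000−10.0000)/(179.9519−110.6461) = 0.0000. V = [p*·10.0000 + (1−p*)·10.0000]/1.29 = 7.7519. B = V − Δ·S = 7.7519.
(3,3): S=197.7493. Δ = (V_up−V_dn)/(S_up−S_dn) = (0.0000−10.0000)/(292.6690−179.9519) = -0.0887. V = [p*·0.0000 + (1−p*)·10.0000]/1.29 = 2.5840. B = V − Δ·S = 20.1278.
(2,0): S=50.5141. Δ = (V_up−V_dn)/(S_up−S_dn) = (7.7519−7.7519)/(74.7609−45.9678) = 0.0000. V = [p*·7.7519 + (1−p*)·7.7519]/1.29 = 6.0093. B = V − Δ·S = 6.0093.
(2,1): S=82.1548. Δ = (V_up−V_dn)/(S_up−S_dn) = (7.7519−7.7519)/(121.5891−74.7609) = 0.0000. V = [p*·7.7519 + (1−p*)·7.7519]/1.29 = 6.0093. B = V − Δ·S = 6.0093.
(2,2): S=133.6144. Δ = (V_up−V_dn)/(S_up−S_dn) = (2.5840−7.7519)/(197.7493−121.5891) = -0.0679. V = [p*·2.5840 + (1−p*)·7.7519]/1.29 = 3.3385. B = V − Δ·S = 12.4051.
(1,0): S=55.5100. Δ = (V_up−V_dn)/(S_up−S_dn) = (6.0093−6.0093)/(82.1548−50.5141) = 0.0000. V = [p*·6.0093 + (1−p*)·6.0093]/1.29 = 4.6583. B = V − Δ·S = 4.6583.
(1,1): S=90.2800. Δ = (V_up−V_dn)/(S_up−S_dn) = (3.3385−6.0093)/(133.6144−82.1548) = -0.0519. V = [p*·3.3385 + (1−p*)·6.0093]/1.29 = 3.2781. B = V − Δ·S = 7.9637.
(0,0): S=61.0000. Δ = (V_up−V_dn)/(S_up−S_dn) = (3.2781−4.6583)/(90.2800−55.5100) = -0.0397. V = [p*·3.2781 + (1−p*)·4.6583]/1.29 = 2.8978. B = V − Δ·S = 5.3193.
Root portfolio cost Δ·61+B reproduces V0=2.8978.

(0,0): Delta=-0.0397 Bond=5.3193
(1,0): Delta=0.0000 Bond=4.6583
(1,1): Delta=-0.0519 Bond=7.9637
(2,0): Delta=0.0000 Bond=6.0093
(2,1): Delta=0.0000 Bond=6.0093
(2,2): Delta=-0.0679 Bond=12.4051
(3,0): Delta=0.0000 Bond=7.7519
(3,1): Delta=0.0000 Bond=7.7519
(3,2): Delta=0.0000 Bond=7.7519
(3,3): Delta=-0.0887 Bond=20.1278
V0=2.8978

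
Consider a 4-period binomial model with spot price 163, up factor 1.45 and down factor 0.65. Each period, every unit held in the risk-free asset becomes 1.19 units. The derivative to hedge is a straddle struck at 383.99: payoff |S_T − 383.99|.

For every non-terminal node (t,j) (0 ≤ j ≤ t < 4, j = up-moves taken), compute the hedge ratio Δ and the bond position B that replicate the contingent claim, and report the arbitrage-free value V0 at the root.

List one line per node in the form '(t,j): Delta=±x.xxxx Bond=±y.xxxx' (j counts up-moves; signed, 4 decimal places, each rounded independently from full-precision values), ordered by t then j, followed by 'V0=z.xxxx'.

(0,0): Delta=-0.0579 Bond=107.6094
(1,0): Delta=-1.0000 Bond=227.8657
(1,1): Delta=0.1454 Bond=79.9982
(2,0): Delta=-1.0000 Bond=271.1602
(2,1): Delta=-1.0000 Bond=271.1602
(2,2): Delta=0.3926 Bond=10.4752
(3,0): Delta=-1.0000 Bond=322.6807
(3,1): Delta=-1.0000 Bond=322.6807
(3,2): Delta=-1.0000 Bond=322.6807
(3,3): Delta=0.6932 Bond=-136.8973
V0=98.1641

Under the risk-neutral measure, an up-move has probability p* = (R−d)/(u−d) = 0.6750 and values discount at R = 1.19.
Terminal values V(4,·): V(4,0)=354.8935, V(4,1)=319.0824, V(4,2)=239.1961, V(4,3)=60.9882, V(4,4)=336.5525
  t=3,j=0: stock 44.7639 → up 64.9076 (V=319.0824), down 29.0965 (V=354.8935). Price 277.9168; hedge Δ=-1.0000, bond B=322.6807.
  t=3,j=1: stock 99.8579 → up 144.7939 (V=239.1961), down 64.9076 (V=319.0824). Price 222.8228; hedge Δ=-1.0000, bond B=322.6807.
  t=3,j=2: stock 222.7599 → up 323.0018 (V=60.9882), down 144.7939 (V=239.1961). Price 99.9208; hedge Δ=-1.0000, bond B=322.6807.
  t=3,j=3: stock 496.9259 → up 720.5425 (V=336.5525), down 323.0018 (V=60.9882). Price 207.5581; hedge Δ=0.6932, bond B=-136.8973.
  t=2,j=0: stock 68.8675 → up 99.8579 (V=222.8228), down 44.7639 (V=277.9168). Price 202.2927; hedge Δ=-1.0000, bond B=271.1602.
  t=2,j=1: stock 153.6275 → up 222.7599 (V=99.9208), down 99.8579 (V=222.8228). Price 117.5327; hedge Δ=-1.0000, bond B=271.1602.
  t=2,j=2: stock 342.7075 → up 496.9259 (V=207.5581), down 222.7599 (V=99.9208). Price 145.0218; hedge Δ=0.3926, bond B=10.4752.
  t=1,j=0: stock 105.9500 → up 153.6275 (V=117.5327), down 68.8675 (V=202.2927). Price 121.9157; hedge Δ=-1.0000, bond B=227.8657.
  t=1,j=1: stock 236.3500 → up 342.7075 (V=145.0218), down 153.6275 (V=117.5327). Price 114.3595; hedge Δ=0.1454, bond B=79.9982.
  t=0,j=0: stock 163.0000 → up 236.3500 (V=114.3595), down 105.9500 (V=121.9157). Price 98.1641; hedge Δ=-0.0579, bond B=107.6094.
Root portfolio cost Δ·163+B reproduces V0=98.1641.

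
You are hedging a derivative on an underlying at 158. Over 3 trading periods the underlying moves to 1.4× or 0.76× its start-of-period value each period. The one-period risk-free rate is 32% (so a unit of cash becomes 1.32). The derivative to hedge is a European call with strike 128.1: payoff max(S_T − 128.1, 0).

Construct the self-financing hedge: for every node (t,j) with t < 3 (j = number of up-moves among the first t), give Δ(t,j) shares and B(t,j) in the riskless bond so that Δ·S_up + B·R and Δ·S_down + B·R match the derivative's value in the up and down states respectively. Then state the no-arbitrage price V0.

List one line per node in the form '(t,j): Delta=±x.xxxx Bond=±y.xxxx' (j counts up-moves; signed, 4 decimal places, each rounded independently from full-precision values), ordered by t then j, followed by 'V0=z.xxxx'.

(0,0): Delta=0.9944 Bond=-54.7565
(1,0): Delta=0.9251 Bond=-63.9615
(1,1): Delta=0.9998 Bond=-73.4667
(2,0): Delta=0.0000 Bond=0.0000
(2,1): Delta=0.9969 Bond=-96.4905
(2,2): Delta=1.0000 Bond=-97.0455
V0=102.3594

Risk-neutral probability p* = (R−d)/(u−d) = (1.32−0.76)/(1.4−0.76) = 0.8750.
Terminal values V(3,·): V(3,0)=0.0000, V(3,1)=0.0000, V(3,2)=107.2568, V(3,3)=305.4520
(2,0): S=91.2608. Δ = (V_up−V_dn)/(S_up−S_dn) = (0.0000−0.0000)/(127.7651−69.3582) = 0.0000. V = [p*·0.0000 + (1−p*)·0.0000]/1.32 = 0.0000. B = V − Δ·S = 0.0000.
(2,1): S=168.1120. Δ = (V_up−V_dn)/(S_up−S_dn) = (107.2568−0.0000)/(235.3568−127.7651) = 0.9969. V = [p*·107.2568 + (1−p*)·0.0000]/1.32 = 71.0983. B = V − Δ·S = -96.4905.
(2,2): S=309.6800. Δ = (V_up−V_dn)/(S_up−S_dn) = (305.4520−107.2568)/(433.5520−235.3568) = 1.0000. V = [p*·305.4520 + (1−p*)·107.2568]/1.32 = 212.6345. B = V − Δ·S = -97.0455.
(1,0): S=120.0800. Δ = (V_up−V_dn)/(S_up−S_dn) = (71.0983−0.0000)/(168.1120−91.2608) = 0.9251. V = [p*·71.0983 + (1−p*)·0.0000]/1.32 = 47.1295. B = V − Δ·S = -63.9615.
(1,1): S=221.2000. Δ = (V_up−V_dn)/(S_up−S_dn) = (212.6345−71.0983)/(309.6800−168.1120) = 0.9998. V = [p*·212.6345 + (1−p*)·71.0983]/1.32 = 147.6837. B = V − Δ·S = -73.4667.
(0,0): S=158.0000. Δ = (V_up−V_dn)/(S_up−S_dn) = (147.6837−47.1295)/(221.2000−120.0800) = 0.9944. V = [p*·147.6837 + (1−p*)·47.1295]/1.32 = 102.3594. B = V − Δ·S = -54.7565.
Self-financing check: at every node Δ·S+B equals the discounted successor values.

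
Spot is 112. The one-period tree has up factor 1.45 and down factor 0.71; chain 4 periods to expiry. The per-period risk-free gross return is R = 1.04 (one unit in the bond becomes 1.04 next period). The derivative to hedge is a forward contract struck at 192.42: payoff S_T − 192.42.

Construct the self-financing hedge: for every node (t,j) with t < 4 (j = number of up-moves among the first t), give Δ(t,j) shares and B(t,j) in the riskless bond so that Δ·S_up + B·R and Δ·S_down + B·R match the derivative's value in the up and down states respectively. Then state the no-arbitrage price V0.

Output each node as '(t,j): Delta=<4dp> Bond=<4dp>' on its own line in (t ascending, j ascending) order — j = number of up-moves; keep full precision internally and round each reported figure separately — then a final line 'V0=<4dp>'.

(0,0): Delta=1.0000 Bond=-164.4814
(1,0): Delta=1.0000 Bond=-171.0607
(1,1): Delta=1.0000 Bond=-171.0607
(2,0): Delta=1.0000 Bond=-177.9031
(2,1): Delta=1.0000 Bond=-177.9031
(2,2): Delta=1.0000 Bond=-177.9031
(3,0): Delta=1.0000 Bond=-185.0192
(3,1): Delta=1.0000 Bond=-185.0192
(3,2): Delta=1.0000 Bond=-185.0192
(3,3): Delta=1.0000 Bond=-185.0192
V0=-52.4814

Under the risk-neutral measure, an up-move has probability p* = (R−d)/(u−d) = 0.4459 and values discount at R = 1.04.
At expiry t=4: V(4,0)=-163.9589, V(4,1)=-134.2953, V(4,2)=-73.7145, V(4,3)=50.0067, V(4,4)=302.6767
Node (3,0) S=40.0860: V=(p*·-134.2953+(1−p*)·-163.9589)/1.04=-144.9332; Δ=(-134.2953−-163.9589)/(58.1247−28.4611)=1.0000; B=V−Δ·S=-185.0192
Node (3,1) S=81.8658: V=(p*·-73.7145+(1−p*)·-134.2953)/1.04=-103.1534; Δ=(-73.7145−-134.2953)/(118.7055−58.1247)=1.0000; B=V−Δ·S=-185.0192
Node (3,2) S=167.1908: V=(p*·50.0067+(1−p*)·-73.7145)/1.04=-17.8284; Δ=(50.0067−-73.7145)/(242.4267−118.7055)=1.0000; B=V−Δ·S=-185.0192
Node (3,3) S=341.4460: V=(p*·302.6767+(1−p*)·50.0067)/1.04=156.4268; Δ=(302.6767−50.0067)/(495.0967−242.4267)=1.0000; B=V−Δ·S=-185.0192
Node (2,0) S=56.4592: V=(p*·-103.1534+(1−p*)·-144.9332)/1.04=-121.4439; Δ=(-103.1534−-144.9332)/(81.8658−40.0860)=1.0000; B=V−Δ·S=-177.9031
Node (2,1) S=115.3040: V=(p*·-17.8284+(1−p*)·-103.1534)/1.04=-62.5991; Δ=(-17.8284−-103.1534)/(167.1908−81.8658)=1.0000; B=V−Δ·S=-177.9031
Node (2,2) S=235.4800: V=(p*·156.4268+(1−p*)·-17.8284)/1.04=57.5769; Δ=(156.4268−-17.8284)/(341.4460−167.1908)=1.0000; B=V−Δ·S=-177.9031
Node (1,0) S=79.5200: V=(p*·-62.5991+(1−p*)·-121.4439)/1.04=-91.5407; Δ=(-62.5991−-121.4439)/(115.3040−56.4592)=1.0000; B=V−Δ·S=-171.0607
Node (1,1) S=162.4000: V=(p*·57.5769+(1−p*)·-62.5991)/1.04=-8.6607; Δ=(57.5769−-62.5991)/(235.4800−115.3040)=1.0000; B=V−Δ·S=-171.0607
Node (0,0) S=112.0000: V=(p*·-8.6607+(1−p*)·-91.5407)/1.04=-52.4814; Δ=(-8.6607−-91.5407)/(162.4000−79.5200)=1.0000; B=V−Δ·S=-164.4814
Check: Δ(0,0)·S0 + B(0,0) = -52.4814 = V0.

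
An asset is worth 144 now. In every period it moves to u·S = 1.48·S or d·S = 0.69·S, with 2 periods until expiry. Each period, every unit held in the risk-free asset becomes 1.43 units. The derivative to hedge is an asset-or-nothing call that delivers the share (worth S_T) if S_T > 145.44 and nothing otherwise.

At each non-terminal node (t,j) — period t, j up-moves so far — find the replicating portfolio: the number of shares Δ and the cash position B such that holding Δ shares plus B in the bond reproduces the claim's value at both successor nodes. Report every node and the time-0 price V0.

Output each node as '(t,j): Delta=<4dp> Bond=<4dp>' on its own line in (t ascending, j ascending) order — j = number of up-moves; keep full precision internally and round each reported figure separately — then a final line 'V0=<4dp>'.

(0,0): Delta=1.0267 Bond=-3.9753
(1,0): Delta=1.8734 Bond=-89.8171
(1,1): Delta=1.0000 Bond=0.0000
V0=143.8657

The replicating-portfolio and risk-neutral prices coincide; use p* = (1.43−0.69)/(1.48−0.69) = 0.9367 for the latter.
Terminal payoffs: V(2,0)=0.0000, V(2,1)=147.0528, V(2,2)=315.4176
Node (1,0) S=99.3600: V=(p*·147.0528+(1−p*)·0.0000)/1.43=96.3256; Δ=(147.0528−0.0000)/(147.0528−68.5584)=1.8734; B=V−Δ·S=-89.8171
Node (1,1) S=213.1200: V=(p*·315.4176+(1−p*)·147.0528)/1.43=213.1200; Δ=(315.4176−147.0528)/(315.4176−147.0528)=1.0000; B=V−Δ·S=0.0000
Node (0,0) S=144.0000: V=(p*·213.1200+(1−p*)·96.3256)/1.43=143.8657; Δ=(213.1200−96.3256)/(213.1200−99.3600)=1.0267; B=V−Δ·S=-3.9753
Self-financing check: at every node Δ·S+B equals the discounted successor values.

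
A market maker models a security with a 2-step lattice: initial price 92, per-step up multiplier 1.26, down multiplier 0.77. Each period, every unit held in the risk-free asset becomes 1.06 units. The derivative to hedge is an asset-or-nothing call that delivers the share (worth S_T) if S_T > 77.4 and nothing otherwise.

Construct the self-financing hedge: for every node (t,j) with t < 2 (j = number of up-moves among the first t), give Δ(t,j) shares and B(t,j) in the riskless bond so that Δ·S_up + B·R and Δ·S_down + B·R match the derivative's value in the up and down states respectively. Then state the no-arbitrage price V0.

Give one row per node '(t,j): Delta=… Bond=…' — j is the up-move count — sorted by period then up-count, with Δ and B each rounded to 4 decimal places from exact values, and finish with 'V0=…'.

Risk-neutral probability p* = (R−d)/(u−d) = (1.06−0.77)/(1.26−0.77) = 0.5918.
Terminal values V(2,·): V(2,0)=0.0000, V(2,1)=89.2584, V(2,2)=146.0592
(1,0): S=70.8400. Δ = (V_up−V_dn)/(S_up−S_dn) = (89.2584−0.0000)/(89.2584−54.5468) = 2.5714. V = [p*·89.2584 + (1−p*)·0.0000]/1.06 = 49.8362. B = V − Δ·S = -132.3238.
(1,1): S=115.9200. Δ = (V_up−V_dn)/(S_up−S_dn) = (146.0592−89.2584)/(146.0592−89.2584) = 1.0000. V = [p*·146.0592 + (1−p*)·89.2584]/1.06 = 115.9200. B = V − Δ·S = 0.0000.
(0,0): S=92.0000. Δ = (V_up−V_dn)/(S_up−S_dn) = (115.9200−49.8362)/(115.9200−70.8400) = 1.4659. V = [p*·115.9200 + (1−p*)·49.8362]/1.06 = 83.9123. B = V − Δ·S = -50.9526.
Check: Δ(0,0)·S0 + B(0,0) = 83.9123 = V0.

(0,0): Delta=1.4659 Bond=-50.9526
(1,0): Delta=2.5714 Bond=-132.3238
(1,1): Delta=1.0000 Bond=0.0000
V0=83.9123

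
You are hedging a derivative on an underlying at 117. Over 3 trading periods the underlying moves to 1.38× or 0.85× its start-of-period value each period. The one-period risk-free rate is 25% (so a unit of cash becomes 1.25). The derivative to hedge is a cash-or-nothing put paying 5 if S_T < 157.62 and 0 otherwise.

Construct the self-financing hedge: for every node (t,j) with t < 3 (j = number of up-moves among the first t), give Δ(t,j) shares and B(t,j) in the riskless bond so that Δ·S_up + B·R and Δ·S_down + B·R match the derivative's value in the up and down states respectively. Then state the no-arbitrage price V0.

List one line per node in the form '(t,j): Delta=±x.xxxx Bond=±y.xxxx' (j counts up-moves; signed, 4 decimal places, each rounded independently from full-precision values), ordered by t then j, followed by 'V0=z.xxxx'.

No-arbitrage ⇒ martingale measure with p* = (R−d)/(u−d) = 0.7547.
Terminal values V(3,·): V(3,0)=5.0000, V(3,1)=5.0000, V(3,2)=0.0000, V(3,3)=0.0000
  t=2,j=0: stock 84.5325 → up 116.6548 (V=5.0000), down 71.8526 (V=5.0000). Price 4.0000; hedge Δ=0.0000, bond B=4.0000.
  t=2,j=1: stock 137.2410 → up 189.3926 (V=0.0000), down 116.6548 (V=5.0000). Price 0.9811; hedge Δ=-0.0687, bond B=10.4151.
  t=2,j=2: stock 222.8148 → up 307.4844 (V=0.0000), down 189.3926 (V=0.0000). Price 0.0000; hedge Δ=0.0000, bond B=0.0000.
  t=1,j=0: stock 99.4500 → up 137.2410 (V=0.9811), down 84.5325 (V=4.0000). Price 1.3773; hedge Δ=-0.0573, bond B=7.0733.
  t=1,j=1: stock 161.4600 → up 222.8148 (V=0.0000), down 137.2410 (V=0.9811). Price 0.1925; hedge Δ=-0.0115, bond B=2.0437.
  t=0,j=0: stock 117.0000 → up 161.4600 (V=0.1925), down 99.4500 (V=1.3773). Price 0.3865; hedge Δ=-0.0191, bond B=2.6219.
The time-0 hedge costs 0.3865, which is the no-arbitrage price.

(0,0): Delta=-0.0191 Bond=2.6219
(1,0): Delta=-0.0573 Bond=7.0733
(1,1): Delta=-0.0115 Bond=2.0437
(2,0): Delta=0.0000 Bond=4.0000
(2,1): Delta=-0.0687 Bond=10.4151
(2,2): Delta=0.0000 Bond=0.0000
V0=0.3865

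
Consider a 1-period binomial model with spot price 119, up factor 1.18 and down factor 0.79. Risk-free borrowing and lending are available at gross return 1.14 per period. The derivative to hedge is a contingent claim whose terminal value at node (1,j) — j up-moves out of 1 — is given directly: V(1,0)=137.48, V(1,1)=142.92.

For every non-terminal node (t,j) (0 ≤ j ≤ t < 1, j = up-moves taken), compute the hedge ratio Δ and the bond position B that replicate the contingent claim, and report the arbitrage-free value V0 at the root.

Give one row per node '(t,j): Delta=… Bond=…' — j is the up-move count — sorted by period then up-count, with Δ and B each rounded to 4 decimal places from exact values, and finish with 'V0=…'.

No-arbitrage ⇒ martingale measure with p* = (R−d)/(u−d) = 0.8974.
Payoff layer (t=1): V(1,0)=137.4800, V(1,1)=142.9200
(0,0): S=119.0000. Δ = (V_up−V_dn)/(S_up−S_dn) = (142.9200−137.4800)/(140.4200−94.0100) = 0.1172. V = [p*·142.9200 + (1−p*)·137.4800]/1.14 = 124.8790. B = V − Δ·S = 110.9303.
Self-financing check: at every node Δ·S+B equals the discounted successor values.

(0,0): Delta=0.1172 Bond=110.9303
V0=124.8790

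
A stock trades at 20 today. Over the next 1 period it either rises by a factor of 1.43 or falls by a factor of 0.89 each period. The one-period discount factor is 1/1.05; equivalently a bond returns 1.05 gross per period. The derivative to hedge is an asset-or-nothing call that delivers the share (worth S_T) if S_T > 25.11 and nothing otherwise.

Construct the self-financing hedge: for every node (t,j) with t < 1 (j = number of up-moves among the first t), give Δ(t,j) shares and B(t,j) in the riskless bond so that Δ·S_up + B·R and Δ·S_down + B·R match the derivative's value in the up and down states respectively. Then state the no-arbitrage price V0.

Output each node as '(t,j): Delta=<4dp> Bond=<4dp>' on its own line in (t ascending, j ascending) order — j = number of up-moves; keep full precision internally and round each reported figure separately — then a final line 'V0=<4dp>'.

Since d<R<u, set p* = (R−d)/(u−d) = 0.2963; price each node as the discounted p*-expectation of its children.
Terminal payoffs: V(1,0)=0.0000, V(1,1)=28.6000
(0,0): S=20.0000. Δ = (V_up−V_dn)/(S_up−S_dn) = (28.6000−0.0000)/(28.6000−17.8000) = 2.6481. V = [p*·28.6000 + (1−p*)·0.0000]/1.05 = 8.0705. B = V − Δ·S = -44.8924.
Self-financing check: at every node Δ·S+B equals the discounted successor values.

(0,0): Delta=2.6481 Bond=-44.8924
V0=8.0705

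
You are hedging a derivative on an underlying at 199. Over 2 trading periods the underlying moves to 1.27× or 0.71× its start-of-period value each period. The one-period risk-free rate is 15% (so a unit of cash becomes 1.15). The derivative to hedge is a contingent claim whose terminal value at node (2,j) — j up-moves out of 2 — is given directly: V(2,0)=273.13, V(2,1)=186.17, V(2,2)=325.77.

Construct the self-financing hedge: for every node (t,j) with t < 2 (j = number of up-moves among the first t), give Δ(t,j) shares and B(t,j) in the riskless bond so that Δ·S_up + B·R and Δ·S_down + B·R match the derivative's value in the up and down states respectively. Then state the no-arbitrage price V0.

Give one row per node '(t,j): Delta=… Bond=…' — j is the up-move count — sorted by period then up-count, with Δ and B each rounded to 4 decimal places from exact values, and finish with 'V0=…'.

Since d<R<u, set p* = (R−d)/(u−d) = 0.7857; price each node as the discounted p*-expectation of its children.
Payoff layer (t=2): V(2,0)=273.1300, V(2,1)=186.1700, V(2,2)=325.7700
Node (1,0) S=141.2900: V=(p*·186.1700+(1−p*)·273.1300)/1.15=178.0907; Δ=(186.1700−273.1300)/(179.4383−100.3159)=-1.0991; B=V−Δ·S=333.3764
Node (1,1) S=252.7300: V=(p*·325.7700+(1−p*)·186.1700)/1.15=257.2658; Δ=(325.7700−186.1700)/(320.9671−179.4383)=0.9864; B=V−Δ·S=7.9801
Node (0,0) S=199.0000: V=(p*·257.2658+(1−p*)·178.0907)/1.15=208.9563; Δ=(257.2658−178.0907)/(252.7300−141.2900)=0.7105; B=V−Δ·S=67.5721
Root portfolio cost Δ·199+B reproduces V0=208.9563.

(0,0): Delta=0.7105 Bond=67.5721
(1,0): Delta=-1.0991 Bond=333.3764
(1,1): Delta=0.9864 Bond=7.9801
V0=208.9563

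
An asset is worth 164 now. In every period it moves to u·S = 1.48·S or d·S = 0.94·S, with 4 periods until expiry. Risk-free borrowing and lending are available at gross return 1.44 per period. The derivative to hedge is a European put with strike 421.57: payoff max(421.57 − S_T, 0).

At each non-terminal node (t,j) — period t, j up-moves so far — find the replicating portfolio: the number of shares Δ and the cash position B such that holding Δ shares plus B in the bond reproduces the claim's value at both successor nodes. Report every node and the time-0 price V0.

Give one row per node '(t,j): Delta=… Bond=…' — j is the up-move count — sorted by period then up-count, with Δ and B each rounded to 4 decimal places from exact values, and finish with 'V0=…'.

(0,0): Delta=-0.0818 Bond=14.1831
(1,0): Delta=-0.6117 Bond=102.1060
(1,1): Delta=-0.0549 Bond=13.8890
(2,0): Delta=-1.0000 Bond=203.3034
(2,1): Delta=-0.5920 Bond=142.5310
(2,2): Delta=-0.0276 Bond=10.1977
(3,0): Delta=-1.0000 Bond=292.7569
(3,1): Delta=-1.0000 Bond=292.7569
(3,2): Delta=-0.5712 Bond=198.2436
(3,3): Delta=0.0000 Bond=0.0000
V0=0.7628

Since d<R<u, set p* = (R−d)/(u−d) = 0.9259; price each node as the discounted p*-expectation of its children.
Terminal values V(4,·): V(4,0)=293.5272, V(4,1)=219.9707, V(4,2)=104.1583, V(4,3)=0.0000, V(4,4)=0.0000
Node (3,0) S=136.2158: V=(p*·219.9707+(1−p*)·293.5272)/1.44=156.5412; Δ=(219.9707−293.5272)/(201.5993−128.0428)=-1.0000; B=V−Δ·S=292.7569
Node (3,1) S=214.4674: V=(p*·104.1583+(1−p*)·219.9707)/1.44=78.2896; Δ=(104.1583−219.9707)/(317.4117−201.5993)=-1.0000; B=V−Δ·S=292.7569
Node (3,2) S=337.6721: V=(p*·0.0000+(1−p*)·104.1583)/1.44=5.3579; Δ=(0.0000−104.1583)/(499.7547−317.4117)=-0.5712; B=V−Δ·S=198.2436
Node (3,3) S=531.6539: V=(p*·0.0000+(1−p*)·0.0000)/1.44=0.0000; Δ=(0.0000−0.0000)/(786.8478−499.7547)=0.0000; B=V−Δ·S=0.0000
Node (2,0) S=144.9104: V=(p*·78.2896+(1−p*)·156.5412)/1.44=58.3930; Δ=(78.2896−156.5412)/(214.4674−136.2158)=-1.0000; B=V−Δ·S=203.3034
Node (2,1) S=228.1568: V=(p*·5.3579+(1−p*)·78.2896)/1.44=7.4724; Δ=(5.3579−78.2896)/(337.6721−214.4674)=-0.5920; B=V−Δ·S=142.5310
Node (2,2) S=359.2256: V=(p*·0.0000+(1−p*)·5.3579)/1.44=0.2756; Δ=(0.0000−5.3579)/(531.6539−337.6721)=-0.0276; B=V−Δ·S=10.1977
Node (1,0) S=154.1600: V=(p*·7.4724+(1−p*)·58.3930)/1.44=7.8086; Δ=(7.4724−58.3930)/(228.1568−144.9104)=-0.6117; B=V−Δ·S=102.1060
Node (1,1) S=242.7200: V=(p*·0.2756+(1−p*)·7.4724)/1.44=0.5616; Δ=(0.2756−7.4724)/(359.2256−228.1568)=-0.0549; B=V−Δ·S=13.8890
Node (0,0) S=164.0000: V=(p*·0.5616+(1−p*)·7.8086)/1.44=0.7628; Δ=(0.5616−7.8086)/(242.7200−154.1600)=-0.0818; B=V−Δ·S=14.1831
Root portfolio cost Δ·164+B reproduces V0=0.7628.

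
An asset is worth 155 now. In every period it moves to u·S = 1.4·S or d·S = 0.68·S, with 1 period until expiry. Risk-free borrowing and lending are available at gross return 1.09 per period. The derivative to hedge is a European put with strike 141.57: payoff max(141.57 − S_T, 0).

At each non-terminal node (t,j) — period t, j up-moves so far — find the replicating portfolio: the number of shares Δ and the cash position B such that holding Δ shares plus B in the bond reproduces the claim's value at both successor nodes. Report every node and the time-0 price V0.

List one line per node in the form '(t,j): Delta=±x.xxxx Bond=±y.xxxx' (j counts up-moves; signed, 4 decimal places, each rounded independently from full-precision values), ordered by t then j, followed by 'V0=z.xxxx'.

(0,0): Delta=-0.3241 Bond=64.5234
V0=14.2873

Under the risk-neutral measure, an up-move has probability p* = (R−d)/(u−d) = 0.5694 and values discount at R = 1.09.
At expiry t=1: V(1,0)=36.1700, V(1,1)=0.0000
(0,0): S=155.0000. Δ = (V_up−V_dn)/(S_up−S_dn) = (0.0000−36.1700)/(217.0000−105.4000) = -0.3241. V = [p*·0.0000 + (1−p*)·36.1700]/1.09 = 14.2873. B = V − Δ·S = 64.5234.
Check: Δ(0,0)·S0 + B(0,0) = 14.2873 = V0.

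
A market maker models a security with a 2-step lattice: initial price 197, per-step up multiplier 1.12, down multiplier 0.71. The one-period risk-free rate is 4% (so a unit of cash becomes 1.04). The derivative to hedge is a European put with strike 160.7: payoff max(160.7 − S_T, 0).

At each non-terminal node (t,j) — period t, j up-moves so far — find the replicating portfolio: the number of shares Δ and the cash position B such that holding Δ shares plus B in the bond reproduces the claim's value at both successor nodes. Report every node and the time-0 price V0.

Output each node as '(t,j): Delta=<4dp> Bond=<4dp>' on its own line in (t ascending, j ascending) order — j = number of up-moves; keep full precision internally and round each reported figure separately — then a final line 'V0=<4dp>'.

(0,0): Delta=-0.1720 Bond=37.2144
(1,0): Delta=-1.0000 Bond=154.5192
(1,1): Delta=-0.0447 Bond=10.6263
V0=3.3359

Under the risk-neutral measure, an up-move has probability p* = (R−d)/(u−d) = 0.8049 and values discount at R = 1.04.
Terminal values V(2,·): V(2,0)=61.3923, V(2,1)=4.0456, V(2,2)=0.0000
(1,0): S=139.8700. Δ = (V_up−V_dn)/(S_up−S_dn) = (4.0456−61.3923)/(156.6544−99.3077) = -1.0000. V = [p*·4.0456 + (1−p*)·61.3923]/1.04 = 14.6492. B = V − Δ·S = 154.5192.
(1,1): S=220.6400. Δ = (V_up−V_dn)/(S_up−S_dn) = (0.0000−4.0456)/(247.1168−156.6544) = -0.0447. V = [p*·0.0000 + (1−p*)·4.0456]/1.04 = 0.7590. B = V − Δ·S = 10.6263.
(0,0): S=197.0000. Δ = (V_up−V_dn)/(S_up−S_dn) = (0.7590−14.6492)/(220.6400−139.8700) = -0.1720. V = [p*·0.7590 + (1−p*)·14.6492]/1.04 = 3.3359. B = V − Δ·S = 37.2144.
Self-financing check: at every node Δ·S+B equals the discounted successor values.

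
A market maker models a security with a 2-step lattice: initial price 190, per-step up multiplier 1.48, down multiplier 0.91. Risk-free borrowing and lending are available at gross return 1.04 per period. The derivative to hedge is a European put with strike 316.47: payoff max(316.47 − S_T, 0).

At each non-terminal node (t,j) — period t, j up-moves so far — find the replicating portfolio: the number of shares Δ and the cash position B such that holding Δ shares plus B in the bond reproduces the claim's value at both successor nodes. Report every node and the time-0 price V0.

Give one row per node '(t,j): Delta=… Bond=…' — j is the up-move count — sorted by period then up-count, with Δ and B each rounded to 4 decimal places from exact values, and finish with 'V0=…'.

Risk-neutral probability p* = (R−d)/(u−d) = (1.04−0.91)/(1.48−0.91) = 0.2281.
Terminal payoffs: V(2,0)=159.1310, V(2,1)=60.5780, V(2,2)=0.0000
  t=1,j=0: stock 172.9000 → up 255.8920 (V=60.5780), down 157.3390 (V=159.1310). Price 131.3981; hedge Δ=-1.0000, bond B=304.2981.
  t=1,j=1: stock 281.2000 → up 416.1760 (V=0.0000), down 255.8920 (V=60.5780). Price 44.9634; hedge Δ=-0.3779, bond B=151.2406.
  t=0,j=0: stock 190.0000 → up 281.2000 (V=44.9634), down 172.9000 (V=131.3981). Price 107.3893; hedge Δ=-0.7981, bond B=259.0291.
Root portfolio cost Δ·190+B reproduces V0=107.3893.

(0,0): Delta=-0.7981 Bond=259.0291
(1,0): Delta=-1.0000 Bond=304.2981
(1,1): Delta=-0.3779 Bond=151.2406
V0=107.3893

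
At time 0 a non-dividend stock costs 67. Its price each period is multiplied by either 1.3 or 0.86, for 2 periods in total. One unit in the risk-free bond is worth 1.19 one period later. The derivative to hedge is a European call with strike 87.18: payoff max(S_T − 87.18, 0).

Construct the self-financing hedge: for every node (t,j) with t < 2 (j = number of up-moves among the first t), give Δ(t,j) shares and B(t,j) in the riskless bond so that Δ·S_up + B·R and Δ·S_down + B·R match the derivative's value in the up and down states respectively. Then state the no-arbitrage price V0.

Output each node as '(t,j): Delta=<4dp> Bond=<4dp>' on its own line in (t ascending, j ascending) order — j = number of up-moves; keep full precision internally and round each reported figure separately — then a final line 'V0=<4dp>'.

(0,0): Delta=0.5569 Bond=-26.9663
(1,0): Delta=0.0000 Bond=0.0000
(1,1): Delta=0.6797 Bond=-42.7865
V0=10.3475

Under the risk-neutral measure, an up-move has probability p* = (R−d)/(u−d) = 0.7500 and values discount at R = 1.19.
Payoff layer (t=2): V(2,0)=0.0000, V(2,1)=0.0000, V(2,2)=26.0500
  t=1,j=0: stock 57.6200 → up 74.9060 (V=0.0000), down 49.5532 (V=0.0000). Price 0.0000; hedge Δ=0.0000, bond B=0.0000.
  t=1,j=1: stock 87.1000 → up 113.2300 (V=26.0500), down 74.9060 (V=0.0000). Price 16.4181; hedge Δ=0.6797, bond B=-42.7865.
  t=0,j=0: stock 67.0000 → up 87.1000 (V=16.4181), down 57.6200 (V=0.0000). Price 10.3475; hedge Δ=0.5569, bond B=-26.9663.
Check: Δ(0,0)·S0 + B(0,0) = 10.3475 = V0.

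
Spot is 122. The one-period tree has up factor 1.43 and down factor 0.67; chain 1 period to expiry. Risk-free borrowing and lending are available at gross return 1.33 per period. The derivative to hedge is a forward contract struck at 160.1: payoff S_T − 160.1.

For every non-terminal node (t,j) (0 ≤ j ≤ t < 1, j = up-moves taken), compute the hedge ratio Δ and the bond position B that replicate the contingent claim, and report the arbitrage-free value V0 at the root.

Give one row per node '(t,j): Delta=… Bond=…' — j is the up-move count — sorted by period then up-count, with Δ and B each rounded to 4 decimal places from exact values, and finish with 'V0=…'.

(0,0): Delta=1.0000 Bond=-120.3759
V0=1.6241

Under the risk-neutral measure, an up-move has probability p* = (R−d)/(u−d) = 0.8684 and values discount at R = 1.33.
Payoff layer (t=1): V(1,0)=-78.3600, V(1,1)=14.3600
(0,0): S=122.0000. Δ = (V_up−V_dn)/(S_up−S_dn) = (14.3600−-78.3600)/(174.4600−81.7400) = 1.0000. V = [p*·14.3600 + (1−p*)·-78.3600]/1.33 = 1.6241. B = V − Δ·S = -120.3759.
Check: Δ(0,0)·S0 + B(0,0) = 1.6241 = V0.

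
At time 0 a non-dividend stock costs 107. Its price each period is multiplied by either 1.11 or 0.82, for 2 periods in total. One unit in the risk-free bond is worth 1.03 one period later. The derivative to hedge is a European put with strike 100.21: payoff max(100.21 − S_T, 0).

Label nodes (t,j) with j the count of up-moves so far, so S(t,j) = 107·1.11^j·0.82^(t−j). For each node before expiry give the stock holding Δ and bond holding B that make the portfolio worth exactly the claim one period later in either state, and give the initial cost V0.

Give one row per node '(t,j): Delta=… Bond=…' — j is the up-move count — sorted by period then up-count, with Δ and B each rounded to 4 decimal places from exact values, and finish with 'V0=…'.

Risk-neutral probability p* = (R−d)/(u−d) = (1.03−0.82)/(1.11−0.82) = 0.7241.
Terminal payoffs: V(2,0)=28.2632, V(2,1)=2.8186, V(2,2)=0.0000
Node (1,0) S=87.7400: V=(p*·2.8186+(1−p*)·28.2632)/1.03=9.5513; Δ=(2.8186−28.2632)/(97.3914−71.9468)=-1.0000; B=V−Δ·S=97.2913
Node (1,1) S=118.7700: V=(p*·0.0000+(1−p*)·2.8186)/1.03=0.7549; Δ=(0.0000−2.8186)/(131.8347−97.3914)=-0.0818; B=V−Δ·S=10.4742
Node (0,0) S=107.0000: V=(p*·0.7549+(1−p*)·9.5513)/1.03=3.0888; Δ=(0.7549−9.5513)/(118.7700−87.7400)=-0.2835; B=V−Δ·S=33.4211
Each (Δ,B) replicates both successor values, so the strategy is self-financing and V0 is arbitrage-free.

(0,0): Delta=-0.2835 Bond=33.4211
(1,0): Delta=-1.0000 Bond=97.2913
(1,1): Delta=-0.0818 Bond=10.4742
V0=3.0888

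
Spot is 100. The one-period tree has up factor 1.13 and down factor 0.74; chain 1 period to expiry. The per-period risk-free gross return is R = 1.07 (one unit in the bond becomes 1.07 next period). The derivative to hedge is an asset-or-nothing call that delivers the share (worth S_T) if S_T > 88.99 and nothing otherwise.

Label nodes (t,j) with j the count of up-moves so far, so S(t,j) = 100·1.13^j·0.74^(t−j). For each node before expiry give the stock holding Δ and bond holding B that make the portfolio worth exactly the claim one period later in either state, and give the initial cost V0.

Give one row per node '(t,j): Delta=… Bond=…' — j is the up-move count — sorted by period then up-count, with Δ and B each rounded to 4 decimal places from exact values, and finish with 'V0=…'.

The replicating-portfolio and risk-neutral prices coincide; use p* = (1.07−0.74)/(1.13−0.74) = 0.8462 for the latter.
At expiry t=1: V(1,0)=0.0000, V(1,1)=113.0000
(0,0): S=100.0000. Δ = (V_up−V_dn)/(S_up−S_dn) = (113.0000−0.0000)/(113.0000−74.0000) = 2.8974. V = [p*·113.0000 + (1−p*)·0.0000]/1.07 = 89.3602. B = V − Δ·S = -200.3834.
Root portfolio cost Δ·100+B reproduces V0=89.3602.

(0,0): Delta=2.8974 Bond=-200.3834
V0=89.3602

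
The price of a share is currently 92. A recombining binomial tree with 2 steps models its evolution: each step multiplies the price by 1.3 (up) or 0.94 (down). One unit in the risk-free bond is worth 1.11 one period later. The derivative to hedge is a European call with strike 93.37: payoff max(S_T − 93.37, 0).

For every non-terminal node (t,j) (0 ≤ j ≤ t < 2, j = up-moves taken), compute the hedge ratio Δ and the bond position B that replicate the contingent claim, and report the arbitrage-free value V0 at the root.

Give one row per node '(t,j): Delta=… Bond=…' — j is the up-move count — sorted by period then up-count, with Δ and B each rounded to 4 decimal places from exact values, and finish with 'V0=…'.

(0,0): Delta=0.8266 Bond=-57.0972
(1,0): Delta=0.6120 Bond=-44.8217
(1,1): Delta=1.0000 Bond=-84.1171
V0=18.9496

Since d<R<u, set p* = (R−d)/(u−d) = 0.4722; price each node as the discounted p*-expectation of its children.
At expiry t=2: V(2,0)=0.0000, V(2,1)=19.0540, V(2,2)=62.1100
  t=1,j=0: stock 86.4800 → up 112.4240 (V=19.0540), down 81.2912 (V=0.0000). Price 8.1061; hedge Δ=0.6120, bond B=-44.8217.
  t=1,j=1: stock 119.6000 → up 155.4800 (V=62.1100), down 112.4240 (V=19.0540). Price 35.4829; hedge Δ=1.0000, bond B=-84.1171.
  t=0,j=0: stock 92.0000 → up 119.6000 (V=35.4829), down 86.4800 (V=8.1061). Price 18.9496; hedge Δ=0.8266, bond B=-57.0972.
The time-0 hedge costs 18.9496, which is the no-arbitrage price.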